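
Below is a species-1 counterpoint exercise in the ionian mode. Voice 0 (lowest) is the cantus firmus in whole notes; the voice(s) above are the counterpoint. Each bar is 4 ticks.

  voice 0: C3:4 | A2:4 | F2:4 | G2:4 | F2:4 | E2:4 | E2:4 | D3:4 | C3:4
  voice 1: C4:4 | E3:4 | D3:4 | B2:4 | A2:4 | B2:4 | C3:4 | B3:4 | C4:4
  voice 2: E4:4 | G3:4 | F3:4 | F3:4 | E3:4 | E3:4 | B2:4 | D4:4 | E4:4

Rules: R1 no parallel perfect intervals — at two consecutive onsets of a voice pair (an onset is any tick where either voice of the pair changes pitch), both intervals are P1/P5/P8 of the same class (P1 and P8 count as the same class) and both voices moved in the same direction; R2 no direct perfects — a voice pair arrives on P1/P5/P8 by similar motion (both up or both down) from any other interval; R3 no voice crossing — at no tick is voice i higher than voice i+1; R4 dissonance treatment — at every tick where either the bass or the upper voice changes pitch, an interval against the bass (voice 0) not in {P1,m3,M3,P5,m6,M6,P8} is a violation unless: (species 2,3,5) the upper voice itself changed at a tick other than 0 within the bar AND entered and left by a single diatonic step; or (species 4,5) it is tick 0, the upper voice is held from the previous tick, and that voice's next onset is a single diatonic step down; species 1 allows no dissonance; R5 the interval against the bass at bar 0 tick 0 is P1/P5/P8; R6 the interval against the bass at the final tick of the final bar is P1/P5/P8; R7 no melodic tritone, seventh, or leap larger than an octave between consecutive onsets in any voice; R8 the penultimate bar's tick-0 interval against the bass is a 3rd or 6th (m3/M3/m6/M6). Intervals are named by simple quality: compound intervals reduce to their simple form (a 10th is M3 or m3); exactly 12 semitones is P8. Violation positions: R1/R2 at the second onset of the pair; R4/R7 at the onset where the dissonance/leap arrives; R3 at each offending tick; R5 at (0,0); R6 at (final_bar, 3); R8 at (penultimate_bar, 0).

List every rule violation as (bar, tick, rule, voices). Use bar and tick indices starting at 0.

bar 0: v0=C3 v1=C4 v2=E4 downbeat M3
bar 1: v0=A2 v1=E3 v2=G3 downbeat m7
bar 2: v0=F2 v1=D3 v2=F3 downbeat P8
bar 3: v0=G2 v1=B2 v2=F3 downbeat m7
bar 4: v0=F2 v1=A2 v2=E3 downbeat M7
bar 5: v0=E2 v1=B2 v2=E3 downbeat P8
bar 6: v0=E2 v1=C3 v2=B2 downbeat P5
bar 7: v0=D3 v1=B3 v2=D4 downbeat P8
bar 8: v0=C3 v1=C4 v2=E4 downbeat M3
  -> R5 @ bar 0 tick 0 v(0, 2): opens on M3
  -> R2 @ bar 1 tick 0 v(0, 1): C3/C4 P8 -> A2/E3 P5 similar
  -> R4 @ bar 1 tick 0 v(0, 2): A2/G3 m7 untreated
  -> R2 @ bar 2 tick 0 v(0, 2): A2/G3 m7 -> F2/F3 P8 similar
  -> R4 @ bar 3 tick 0 v(0, 2): G2/F3 m7 untreated
  -> R2 @ bar 4 tick 0 v(1, 2): B2/F3 TT -> A2/E3 P5 similar
  -> R4 @ bar 4 tick 0 v(0, 2): F2/E3 M7 untreated
  -> R3 @ bar 6 tick 0 v(1, 2): C3 above B2
  -> R3 @ bar 6 tick 1 v(1, 2): C3 above B2
  -> R3 @ bar 6 tick 2 v(1, 2): C3 above B2
  -> R3 @ bar 6 tick 3 v(1, 2): C3 above B2
  -> R2 @ bar 7 tick 0 v(0, 2): E2/B2 P5 -> D3/D4 P8 similar
  -> R7 @ bar 7 tick 0 v(0,): E2->D3 leap 10st
  -> R7 @ bar 7 tick 0 v(1,): C3->B3 leap 11st
  -> R7 @ bar 7 tick 0 v(2,): B2->D4 leap 15st
  -> R8 @ bar 7 tick 0 v(0, 2): penult P8 not 3rd/6th
  -> R6 @ bar 8 tick 3 v(0, 2): closes on M3

(0, 0, R5, (0, 2))
(1, 0, R2, (0, 1))
(1, 0, R4, (0, 2))
(2, 0, R2, (0, 2))
(3, 0, R4, (0, 2))
(4, 0, R2, (1, 2))
(4, 0, R4, (0, 2))
(6, 0, R3, (1, 2))
(6, 1, R3, (1, 2))
(6, 2, R3, (1, 2))
(6, 3, R3, (1, 2))
(7, 0, R2, (0, 2))
(7, 0, R7, (0,))
(7, 0, R7, (1,))
(7, 0, R7, (2,))
(7, 0, R8, (0, 2))
(8, 3, R6, (0, 2))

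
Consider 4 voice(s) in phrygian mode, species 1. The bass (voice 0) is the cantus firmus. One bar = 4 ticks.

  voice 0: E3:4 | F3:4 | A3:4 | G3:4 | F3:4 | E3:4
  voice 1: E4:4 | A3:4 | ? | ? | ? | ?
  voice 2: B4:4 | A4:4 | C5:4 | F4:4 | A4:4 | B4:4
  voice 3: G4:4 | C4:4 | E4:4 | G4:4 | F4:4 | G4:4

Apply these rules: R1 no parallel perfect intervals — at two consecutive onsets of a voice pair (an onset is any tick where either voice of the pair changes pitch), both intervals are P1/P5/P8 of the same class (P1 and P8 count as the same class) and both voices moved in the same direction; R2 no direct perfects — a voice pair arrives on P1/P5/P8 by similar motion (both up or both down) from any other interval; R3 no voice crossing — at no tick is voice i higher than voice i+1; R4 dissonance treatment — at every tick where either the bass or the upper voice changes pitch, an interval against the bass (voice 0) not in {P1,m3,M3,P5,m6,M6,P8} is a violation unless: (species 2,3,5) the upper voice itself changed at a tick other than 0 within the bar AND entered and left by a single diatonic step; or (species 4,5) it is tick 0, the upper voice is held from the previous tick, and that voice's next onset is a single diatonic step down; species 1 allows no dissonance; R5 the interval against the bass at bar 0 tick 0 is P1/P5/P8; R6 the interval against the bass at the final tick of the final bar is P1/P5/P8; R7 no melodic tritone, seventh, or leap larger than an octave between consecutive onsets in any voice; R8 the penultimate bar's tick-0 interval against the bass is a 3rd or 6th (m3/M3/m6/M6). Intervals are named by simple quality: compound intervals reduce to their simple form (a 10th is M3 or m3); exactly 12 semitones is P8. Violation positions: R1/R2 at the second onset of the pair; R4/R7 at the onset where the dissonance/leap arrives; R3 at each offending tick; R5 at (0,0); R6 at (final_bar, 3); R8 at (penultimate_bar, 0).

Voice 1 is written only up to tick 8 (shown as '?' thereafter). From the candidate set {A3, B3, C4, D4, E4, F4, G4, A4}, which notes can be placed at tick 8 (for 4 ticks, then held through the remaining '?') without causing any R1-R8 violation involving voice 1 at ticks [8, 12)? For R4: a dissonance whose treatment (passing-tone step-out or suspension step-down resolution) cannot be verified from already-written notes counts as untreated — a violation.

{A3}

A3: legal
B3: violates R4
C4: violates R1
D4: violates R4
E4: violates R2
F4: violates R2
G4: violates R4,R7
A4: violates R2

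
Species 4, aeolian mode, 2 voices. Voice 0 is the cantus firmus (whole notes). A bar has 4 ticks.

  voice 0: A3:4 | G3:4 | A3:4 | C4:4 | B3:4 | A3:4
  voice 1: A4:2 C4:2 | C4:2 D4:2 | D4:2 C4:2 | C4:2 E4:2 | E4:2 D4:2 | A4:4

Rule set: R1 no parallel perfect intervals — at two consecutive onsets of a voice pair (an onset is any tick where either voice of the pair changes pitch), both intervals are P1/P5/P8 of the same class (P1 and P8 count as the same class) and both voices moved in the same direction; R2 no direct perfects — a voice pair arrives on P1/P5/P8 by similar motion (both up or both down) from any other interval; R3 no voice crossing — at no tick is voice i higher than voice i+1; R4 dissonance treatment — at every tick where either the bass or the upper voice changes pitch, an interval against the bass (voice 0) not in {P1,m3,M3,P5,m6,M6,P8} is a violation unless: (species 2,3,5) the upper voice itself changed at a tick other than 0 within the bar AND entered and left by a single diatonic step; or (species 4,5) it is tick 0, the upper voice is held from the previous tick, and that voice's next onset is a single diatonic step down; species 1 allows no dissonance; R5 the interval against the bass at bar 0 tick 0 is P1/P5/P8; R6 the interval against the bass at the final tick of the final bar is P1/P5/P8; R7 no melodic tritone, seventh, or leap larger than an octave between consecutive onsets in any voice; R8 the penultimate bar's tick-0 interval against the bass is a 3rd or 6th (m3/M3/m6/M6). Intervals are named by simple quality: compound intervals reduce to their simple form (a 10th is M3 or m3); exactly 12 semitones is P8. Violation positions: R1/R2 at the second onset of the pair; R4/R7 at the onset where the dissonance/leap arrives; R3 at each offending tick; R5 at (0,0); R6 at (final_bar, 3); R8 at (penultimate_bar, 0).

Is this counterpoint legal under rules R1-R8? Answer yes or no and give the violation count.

bar 0: v0=A3 v1=A4 (P8)
bar 1: v0=G3 v1=C4 (P4)
bar 2: v0=A3 v1=D4 (P4)
bar 3: v0=C4 v1=C4 (P1)
bar 4: v0=B3 v1=E4 (P4)
bar 5: v0=A3 v1=A4 (P8)
  R4 @ bar1.0: G3/C4 P4 untreated
  R8 @ bar4.0: penult P4 not 3rd/6th

No (2 violations)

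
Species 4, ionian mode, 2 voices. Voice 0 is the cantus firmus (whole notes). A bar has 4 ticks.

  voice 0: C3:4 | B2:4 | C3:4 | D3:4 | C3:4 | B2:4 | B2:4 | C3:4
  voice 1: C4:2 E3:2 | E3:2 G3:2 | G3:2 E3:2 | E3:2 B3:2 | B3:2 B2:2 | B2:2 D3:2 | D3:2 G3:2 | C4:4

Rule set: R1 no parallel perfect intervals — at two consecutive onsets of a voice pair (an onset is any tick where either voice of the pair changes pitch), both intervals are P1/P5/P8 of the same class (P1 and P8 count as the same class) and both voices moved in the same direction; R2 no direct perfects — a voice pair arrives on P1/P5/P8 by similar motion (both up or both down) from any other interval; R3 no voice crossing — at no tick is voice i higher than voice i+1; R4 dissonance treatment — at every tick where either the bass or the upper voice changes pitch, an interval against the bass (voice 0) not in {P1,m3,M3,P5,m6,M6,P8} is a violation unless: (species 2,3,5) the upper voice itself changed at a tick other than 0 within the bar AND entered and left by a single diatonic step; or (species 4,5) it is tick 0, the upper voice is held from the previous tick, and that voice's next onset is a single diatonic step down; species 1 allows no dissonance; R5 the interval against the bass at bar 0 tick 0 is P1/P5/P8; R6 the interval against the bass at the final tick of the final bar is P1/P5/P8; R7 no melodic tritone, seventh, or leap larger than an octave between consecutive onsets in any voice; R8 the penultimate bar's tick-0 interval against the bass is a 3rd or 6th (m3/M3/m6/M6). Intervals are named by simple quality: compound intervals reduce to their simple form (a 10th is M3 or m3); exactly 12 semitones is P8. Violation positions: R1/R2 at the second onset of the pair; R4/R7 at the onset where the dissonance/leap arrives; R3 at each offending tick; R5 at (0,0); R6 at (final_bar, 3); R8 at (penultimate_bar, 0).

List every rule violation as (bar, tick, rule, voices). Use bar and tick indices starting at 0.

(1, 0, R4, (0, 1))
(3, 0, R4, (0, 1))
(4, 0, R4, (0, 1))
(4, 2, R3, (0, 1))
(4, 2, R4, (0, 1))
(4, 3, R3, (0, 1))
(7, 0, R2, (0, 1))

bar 0: v0=C3 v1=C4 downbeat P8
bar 1: v0=B2 v1=E3 downbeat P4
bar 2: v0=C3 v1=G3 downbeat P5
bar 3: v0=D3 v1=E3 downbeat M2
bar 4: v0=C3 v1=B3 downbeat M7
bar 5: v0=B2 v1=B2 downbeat P1
bar 6: v0=B2 v1=D3 downbeat m3
bar 7: v0=C3 v1=C4 downbeat P8
  -> R4 @ bar 1 tick 0 v(0, 1): B2/E3 P4 untreated
  -> R4 @ bar 3 tick 0 v(0, 1): D3/E3 M2 untreated
  -> R4 @ bar 4 tick 0 v(0, 1): C3/B3 M7 untreated
  -> R3 @ bar 4 tick 2 v(0, 1): C3 above B2
  -> R4 @ bar 4 tick 2 v(0, 1): C3/B2 m2 untreated
  -> R3 @ bar 4 tick 3 v(0, 1): C3 above B2
  -> R2 @ bar 7 tick 0 v(0, 1): B2/G3 m6 -> C3/C4 P8 similar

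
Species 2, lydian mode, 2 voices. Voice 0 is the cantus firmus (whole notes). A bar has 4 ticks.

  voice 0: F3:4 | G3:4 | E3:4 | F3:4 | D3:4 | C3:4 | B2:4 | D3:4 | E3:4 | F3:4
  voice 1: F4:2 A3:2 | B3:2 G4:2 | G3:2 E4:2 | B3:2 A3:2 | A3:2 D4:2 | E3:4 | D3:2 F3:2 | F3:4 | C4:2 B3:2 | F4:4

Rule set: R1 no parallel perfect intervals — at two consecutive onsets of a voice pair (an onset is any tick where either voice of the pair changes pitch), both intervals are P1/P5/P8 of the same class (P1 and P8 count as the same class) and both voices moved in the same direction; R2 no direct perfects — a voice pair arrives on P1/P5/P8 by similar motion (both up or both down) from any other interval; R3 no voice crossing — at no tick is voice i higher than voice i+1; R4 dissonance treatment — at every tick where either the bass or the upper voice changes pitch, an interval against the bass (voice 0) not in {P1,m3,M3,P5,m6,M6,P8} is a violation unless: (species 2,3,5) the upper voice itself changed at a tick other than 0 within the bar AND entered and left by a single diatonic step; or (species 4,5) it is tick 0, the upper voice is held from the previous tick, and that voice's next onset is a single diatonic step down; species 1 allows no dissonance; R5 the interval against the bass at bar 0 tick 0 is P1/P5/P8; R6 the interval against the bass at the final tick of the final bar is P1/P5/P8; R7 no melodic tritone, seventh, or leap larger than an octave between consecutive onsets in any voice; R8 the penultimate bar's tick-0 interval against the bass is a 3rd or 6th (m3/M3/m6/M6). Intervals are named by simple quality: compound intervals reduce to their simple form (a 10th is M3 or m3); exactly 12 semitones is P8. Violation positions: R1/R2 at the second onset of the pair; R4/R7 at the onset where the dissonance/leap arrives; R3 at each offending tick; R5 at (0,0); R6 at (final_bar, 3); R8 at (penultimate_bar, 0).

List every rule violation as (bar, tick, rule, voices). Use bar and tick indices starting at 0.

(3, 0, R4, (0, 1))
(5, 0, R7, (1,))
(6, 2, R4, (0, 1))
(9, 0, R2, (0, 1))
(9, 0, R7, (1,))

bar 0: v0=F3 v1=F4 downbeat P8
bar 1: v0=G3 v1=B3 downbeat M3
bar 2: v0=E3 v1=G3 downbeat m3
bar 3: v0=F3 v1=B3 downbeat TT
bar 4: v0=D3 v1=A3 downbeat P5
bar 5: v0=C3 v1=E3 downbeat M3
bar 6: v0=B2 v1=D3 downbeat m3
bar 7: v0=D3 v1=F3 downbeat m3
bar 8: v0=E3 v1=C4 downbeat m6
bar 9: v0=F3 v1=F4 downbeat P8
  -> R4 @ bar 3 tick 0 v(0, 1): F3/B3 TT untreated
  -> R7 @ bar 5 tick 0 v(1,): D4->E3 leap 10st
  -> R4 @ bar 6 tick 2 v(0, 1): B2/F3 TT untreated
  -> R2 @ bar 9 tick 0 v(0, 1): E3/B3 P5 -> F3/F4 P8 similar
  -> R7 @ bar 9 tick 0 v(1,): B3->F4 leap 6st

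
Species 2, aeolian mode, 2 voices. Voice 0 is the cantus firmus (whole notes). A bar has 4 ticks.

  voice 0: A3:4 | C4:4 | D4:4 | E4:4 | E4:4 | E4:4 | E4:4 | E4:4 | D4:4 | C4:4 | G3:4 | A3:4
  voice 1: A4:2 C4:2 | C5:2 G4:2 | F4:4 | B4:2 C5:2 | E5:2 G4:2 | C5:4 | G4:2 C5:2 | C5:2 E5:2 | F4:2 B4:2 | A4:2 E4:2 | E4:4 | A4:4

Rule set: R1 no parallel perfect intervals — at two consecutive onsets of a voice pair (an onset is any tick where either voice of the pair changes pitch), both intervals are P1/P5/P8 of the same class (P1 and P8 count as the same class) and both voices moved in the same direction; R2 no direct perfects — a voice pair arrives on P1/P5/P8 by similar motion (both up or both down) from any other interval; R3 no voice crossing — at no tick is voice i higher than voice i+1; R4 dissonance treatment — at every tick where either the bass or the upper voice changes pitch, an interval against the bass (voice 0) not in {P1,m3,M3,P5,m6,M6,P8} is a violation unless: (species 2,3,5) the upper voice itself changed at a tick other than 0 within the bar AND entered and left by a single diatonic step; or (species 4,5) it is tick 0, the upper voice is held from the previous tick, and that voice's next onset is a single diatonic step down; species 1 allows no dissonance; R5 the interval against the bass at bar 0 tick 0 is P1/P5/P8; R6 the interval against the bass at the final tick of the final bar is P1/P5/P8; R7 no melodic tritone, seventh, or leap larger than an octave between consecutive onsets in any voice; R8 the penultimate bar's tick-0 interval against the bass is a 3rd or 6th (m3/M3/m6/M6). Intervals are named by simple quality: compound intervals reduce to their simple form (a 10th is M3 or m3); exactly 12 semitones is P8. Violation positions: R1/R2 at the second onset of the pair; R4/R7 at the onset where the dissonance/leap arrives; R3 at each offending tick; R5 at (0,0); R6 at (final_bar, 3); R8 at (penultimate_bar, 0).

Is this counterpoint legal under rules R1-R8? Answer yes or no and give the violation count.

No (6 violations)

bar 0: v0=A3 v1=A4 (P8)
bar 1: v0=C4 v1=C5 (P8)
bar 2: v0=D4 v1=F4 (m3)
bar 3: v0=E4 v1=B4 (P5)
bar 4: v0=E4 v1=E5 (P8)
bar 5: v0=E4 v1=C5 (m6)
bar 6: v0=E4 v1=G4 (m3)
bar 7: v0=E4 v1=C5 (m6)
bar 8: v0=D4 v1=F4 (m3)
bar 9: v0=C4 v1=A4 (M6)
bar 10: v0=G3 v1=E4 (M6)
bar 11: v0=A3 v1=A4 (P8)
  R2 @ bar1.0: A3/C4 m3 -> C4/C5 P8 similar
  R2 @ bar3.0: D4/F4 m3 -> E4/B4 P5 similar
  R7 @ bar3.0: F4->B4 leap 6st
  R7 @ bar8.0: E5->F4 leap 11st
  R7 @ bar8.2: F4->B4 leap 6st
  R2 @ bar11.0: G3/E4 M6 -> A3/A4 P8 similar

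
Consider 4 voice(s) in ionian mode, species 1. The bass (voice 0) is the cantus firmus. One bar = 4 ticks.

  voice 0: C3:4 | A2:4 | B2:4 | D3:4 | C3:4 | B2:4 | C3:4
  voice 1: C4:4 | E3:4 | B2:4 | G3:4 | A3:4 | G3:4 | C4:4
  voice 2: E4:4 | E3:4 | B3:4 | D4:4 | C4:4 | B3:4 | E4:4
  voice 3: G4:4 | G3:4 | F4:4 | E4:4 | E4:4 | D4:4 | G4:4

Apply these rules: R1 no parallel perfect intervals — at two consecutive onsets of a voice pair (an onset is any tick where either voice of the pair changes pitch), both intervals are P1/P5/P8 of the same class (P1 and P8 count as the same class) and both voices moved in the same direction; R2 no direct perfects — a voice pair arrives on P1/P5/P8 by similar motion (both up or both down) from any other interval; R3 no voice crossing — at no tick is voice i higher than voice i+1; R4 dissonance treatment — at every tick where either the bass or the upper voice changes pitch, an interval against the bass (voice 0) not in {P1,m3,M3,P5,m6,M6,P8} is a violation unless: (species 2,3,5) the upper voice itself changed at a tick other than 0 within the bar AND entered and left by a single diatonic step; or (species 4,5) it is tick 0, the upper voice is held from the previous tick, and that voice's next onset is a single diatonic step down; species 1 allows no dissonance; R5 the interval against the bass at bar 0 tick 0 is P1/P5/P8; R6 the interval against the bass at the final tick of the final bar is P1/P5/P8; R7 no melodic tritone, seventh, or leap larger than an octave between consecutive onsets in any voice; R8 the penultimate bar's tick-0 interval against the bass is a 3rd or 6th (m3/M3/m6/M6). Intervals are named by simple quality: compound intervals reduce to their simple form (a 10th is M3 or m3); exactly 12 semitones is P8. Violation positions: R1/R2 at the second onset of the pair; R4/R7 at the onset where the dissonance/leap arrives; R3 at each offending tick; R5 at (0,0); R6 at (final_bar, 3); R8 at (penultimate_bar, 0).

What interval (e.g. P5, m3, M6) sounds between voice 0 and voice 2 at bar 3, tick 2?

voice 0=D3 voice 2=D4 -> P8

P8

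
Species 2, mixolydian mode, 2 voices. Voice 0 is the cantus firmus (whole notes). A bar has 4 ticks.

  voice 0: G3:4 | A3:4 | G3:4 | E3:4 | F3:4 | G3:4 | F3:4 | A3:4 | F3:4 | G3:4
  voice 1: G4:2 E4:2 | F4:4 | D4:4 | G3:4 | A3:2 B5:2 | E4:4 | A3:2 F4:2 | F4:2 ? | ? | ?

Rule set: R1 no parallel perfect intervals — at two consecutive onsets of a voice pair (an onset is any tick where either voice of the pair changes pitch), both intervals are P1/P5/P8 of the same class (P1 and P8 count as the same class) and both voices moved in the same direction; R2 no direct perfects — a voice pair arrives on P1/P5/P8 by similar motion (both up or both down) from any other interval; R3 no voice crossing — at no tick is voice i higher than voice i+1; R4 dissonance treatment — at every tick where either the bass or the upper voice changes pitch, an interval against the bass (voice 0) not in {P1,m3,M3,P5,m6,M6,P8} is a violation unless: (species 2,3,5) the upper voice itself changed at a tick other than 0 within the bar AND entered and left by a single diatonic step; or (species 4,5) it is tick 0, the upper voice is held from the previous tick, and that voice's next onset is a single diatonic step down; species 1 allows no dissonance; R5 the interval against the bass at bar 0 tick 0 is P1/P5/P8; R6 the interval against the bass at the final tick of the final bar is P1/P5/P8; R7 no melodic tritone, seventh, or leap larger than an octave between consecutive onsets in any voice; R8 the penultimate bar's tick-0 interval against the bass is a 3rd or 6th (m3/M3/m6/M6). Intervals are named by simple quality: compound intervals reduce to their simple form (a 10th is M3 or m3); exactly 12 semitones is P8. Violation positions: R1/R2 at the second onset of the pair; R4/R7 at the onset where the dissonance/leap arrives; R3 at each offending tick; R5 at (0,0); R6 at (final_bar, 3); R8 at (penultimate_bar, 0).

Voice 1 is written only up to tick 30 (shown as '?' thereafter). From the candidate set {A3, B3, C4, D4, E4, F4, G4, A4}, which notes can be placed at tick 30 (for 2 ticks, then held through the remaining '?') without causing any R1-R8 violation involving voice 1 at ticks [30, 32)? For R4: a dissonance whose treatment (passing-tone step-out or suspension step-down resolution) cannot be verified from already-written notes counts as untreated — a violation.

A3: legal
B3: violates R4,R7
C4: legal
D4: violates R4
E4: legal
F4: legal
G4: violates R4
A4: legal

{A3, A4, C4, E4, F4}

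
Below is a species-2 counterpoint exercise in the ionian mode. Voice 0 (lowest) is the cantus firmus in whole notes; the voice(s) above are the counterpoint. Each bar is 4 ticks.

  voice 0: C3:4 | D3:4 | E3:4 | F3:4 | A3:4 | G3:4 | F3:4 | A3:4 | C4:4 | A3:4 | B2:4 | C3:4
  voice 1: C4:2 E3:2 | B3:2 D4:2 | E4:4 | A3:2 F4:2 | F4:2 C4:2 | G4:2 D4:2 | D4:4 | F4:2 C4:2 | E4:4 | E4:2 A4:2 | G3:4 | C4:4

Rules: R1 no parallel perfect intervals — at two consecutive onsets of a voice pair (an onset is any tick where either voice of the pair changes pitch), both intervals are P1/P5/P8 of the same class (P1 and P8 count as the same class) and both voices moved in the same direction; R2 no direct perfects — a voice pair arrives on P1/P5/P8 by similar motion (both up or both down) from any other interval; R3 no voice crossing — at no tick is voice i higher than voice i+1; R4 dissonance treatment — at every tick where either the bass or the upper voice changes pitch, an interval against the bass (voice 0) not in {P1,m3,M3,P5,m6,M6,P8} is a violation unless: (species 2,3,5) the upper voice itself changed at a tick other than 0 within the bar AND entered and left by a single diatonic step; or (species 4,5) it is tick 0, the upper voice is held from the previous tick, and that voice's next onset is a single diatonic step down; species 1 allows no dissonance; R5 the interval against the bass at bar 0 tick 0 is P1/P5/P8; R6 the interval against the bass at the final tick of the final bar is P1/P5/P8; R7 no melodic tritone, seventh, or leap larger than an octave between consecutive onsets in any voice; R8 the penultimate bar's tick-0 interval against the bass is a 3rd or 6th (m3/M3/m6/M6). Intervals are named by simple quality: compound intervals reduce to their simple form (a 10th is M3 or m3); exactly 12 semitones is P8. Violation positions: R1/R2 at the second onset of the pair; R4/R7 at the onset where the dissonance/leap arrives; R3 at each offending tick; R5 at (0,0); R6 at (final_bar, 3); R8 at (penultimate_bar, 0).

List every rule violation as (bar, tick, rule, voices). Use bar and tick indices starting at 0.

bar 0: v0=C3 v1=C4 downbeat P8
bar 1: v0=D3 v1=B3 downbeat M6
bar 2: v0=E3 v1=E4 downbeat P8
bar 3: v0=F3 v1=A3 downbeat M3
bar 4: v0=A3 v1=F4 downbeat m6
bar 5: v0=G3 v1=G4 downbeat P8
bar 6: v0=F3 v1=D4 downbeat M6
bar 7: v0=A3 v1=F4 downbeat m6
bar 8: v0=C4 v1=E4 downbeat M3
bar 9: v0=A3 v1=E4 downbeat P5
bar 10: v0=B2 v1=G3 downbeat m6
bar 11: v0=C3 v1=C4 downbeat P8
  -> R1 @ bar 2 tick 0 v(0, 1): D3/D4 P8 -> E3/E4 P8 similar
  -> R7 @ bar 10 tick 0 v(0,): A3->B2 leap 10st
  -> R7 @ bar 10 tick 0 v(1,): A4->G3 leap 14st
  -> R2 @ bar 11 tick 0 v(0, 1): B2/G3 m6 -> C3/C4 P8 similar

(2, 0, R1, (0, 1))
(10, 0, R7, (0,))
(10, 0, R7, (1,))
(11, 0, R2, (0, 1))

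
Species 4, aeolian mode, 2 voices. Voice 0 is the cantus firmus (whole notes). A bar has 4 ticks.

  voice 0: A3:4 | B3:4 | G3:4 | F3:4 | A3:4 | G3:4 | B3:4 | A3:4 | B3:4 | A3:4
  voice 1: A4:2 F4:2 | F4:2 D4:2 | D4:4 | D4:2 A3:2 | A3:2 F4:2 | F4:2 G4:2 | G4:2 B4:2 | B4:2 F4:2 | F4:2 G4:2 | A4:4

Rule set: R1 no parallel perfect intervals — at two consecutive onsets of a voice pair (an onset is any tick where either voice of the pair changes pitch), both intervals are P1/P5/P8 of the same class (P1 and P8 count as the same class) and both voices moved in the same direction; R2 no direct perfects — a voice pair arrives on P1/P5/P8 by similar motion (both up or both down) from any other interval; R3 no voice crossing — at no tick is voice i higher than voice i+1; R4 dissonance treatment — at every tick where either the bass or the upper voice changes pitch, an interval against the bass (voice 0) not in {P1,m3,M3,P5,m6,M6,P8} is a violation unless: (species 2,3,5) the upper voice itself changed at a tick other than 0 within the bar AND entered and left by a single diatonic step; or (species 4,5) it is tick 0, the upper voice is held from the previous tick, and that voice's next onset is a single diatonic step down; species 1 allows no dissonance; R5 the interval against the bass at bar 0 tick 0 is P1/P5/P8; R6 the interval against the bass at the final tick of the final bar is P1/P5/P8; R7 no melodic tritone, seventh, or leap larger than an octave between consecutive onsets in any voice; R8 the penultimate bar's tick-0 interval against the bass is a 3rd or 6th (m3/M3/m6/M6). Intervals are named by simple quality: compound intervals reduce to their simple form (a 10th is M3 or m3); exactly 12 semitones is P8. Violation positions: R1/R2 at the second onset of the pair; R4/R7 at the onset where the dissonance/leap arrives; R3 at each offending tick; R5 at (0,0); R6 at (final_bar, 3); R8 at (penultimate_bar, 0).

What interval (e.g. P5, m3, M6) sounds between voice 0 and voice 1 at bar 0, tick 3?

m6

voice 0=A3 voice 1=F4 -> m6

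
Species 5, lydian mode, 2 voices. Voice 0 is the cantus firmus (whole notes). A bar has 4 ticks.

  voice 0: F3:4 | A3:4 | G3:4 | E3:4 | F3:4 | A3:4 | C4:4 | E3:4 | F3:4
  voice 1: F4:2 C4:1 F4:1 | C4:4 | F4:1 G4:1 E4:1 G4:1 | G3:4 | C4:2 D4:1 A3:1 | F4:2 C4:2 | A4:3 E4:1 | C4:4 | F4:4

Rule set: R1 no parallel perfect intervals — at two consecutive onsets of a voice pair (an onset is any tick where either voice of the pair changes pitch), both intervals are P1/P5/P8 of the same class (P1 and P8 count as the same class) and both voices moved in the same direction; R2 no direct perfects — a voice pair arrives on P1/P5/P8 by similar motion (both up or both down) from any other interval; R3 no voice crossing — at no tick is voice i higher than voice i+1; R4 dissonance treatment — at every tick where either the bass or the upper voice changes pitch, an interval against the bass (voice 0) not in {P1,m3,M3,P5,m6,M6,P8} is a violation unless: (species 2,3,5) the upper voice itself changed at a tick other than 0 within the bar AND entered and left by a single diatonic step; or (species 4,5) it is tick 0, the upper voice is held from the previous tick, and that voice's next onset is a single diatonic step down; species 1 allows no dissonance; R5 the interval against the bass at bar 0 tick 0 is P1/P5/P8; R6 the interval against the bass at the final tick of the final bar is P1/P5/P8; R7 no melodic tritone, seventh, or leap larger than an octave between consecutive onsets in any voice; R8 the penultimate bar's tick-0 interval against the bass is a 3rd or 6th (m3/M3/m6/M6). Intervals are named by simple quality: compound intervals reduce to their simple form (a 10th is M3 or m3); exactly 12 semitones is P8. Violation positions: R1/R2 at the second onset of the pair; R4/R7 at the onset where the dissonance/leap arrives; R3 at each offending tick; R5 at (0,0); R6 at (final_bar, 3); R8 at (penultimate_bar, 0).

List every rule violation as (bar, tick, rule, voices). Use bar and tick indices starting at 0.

bar 0: v0=F3 v1=F4 downbeat P8
bar 1: v0=A3 v1=C4 downbeat m3
bar 2: v0=G3 v1=F4 downbeat m7
bar 3: v0=E3 v1=G3 downbeat m3
bar 4: v0=F3 v1=C4 downbeat P5
bar 5: v0=A3 v1=F4 downbeat m6
bar 6: v0=C4 v1=A4 downbeat M6
bar 7: v0=E3 v1=C4 downbeat m6
bar 8: v0=F3 v1=F4 downbeat P8
  -> R4 @ bar 2 tick 0 v(0, 1): G3/F4 m7 untreated
  -> R2 @ bar 4 tick 0 v(0, 1): E3/G3 m3 -> F3/C4 P5 similar
  -> R2 @ bar 8 tick 0 v(0, 1): E3/C4 m6 -> F3/F4 P8 similar

(2, 0, R4, (0, 1))
(4, 0, R2, (0, 1))
(8, 0, R2, (0, 1))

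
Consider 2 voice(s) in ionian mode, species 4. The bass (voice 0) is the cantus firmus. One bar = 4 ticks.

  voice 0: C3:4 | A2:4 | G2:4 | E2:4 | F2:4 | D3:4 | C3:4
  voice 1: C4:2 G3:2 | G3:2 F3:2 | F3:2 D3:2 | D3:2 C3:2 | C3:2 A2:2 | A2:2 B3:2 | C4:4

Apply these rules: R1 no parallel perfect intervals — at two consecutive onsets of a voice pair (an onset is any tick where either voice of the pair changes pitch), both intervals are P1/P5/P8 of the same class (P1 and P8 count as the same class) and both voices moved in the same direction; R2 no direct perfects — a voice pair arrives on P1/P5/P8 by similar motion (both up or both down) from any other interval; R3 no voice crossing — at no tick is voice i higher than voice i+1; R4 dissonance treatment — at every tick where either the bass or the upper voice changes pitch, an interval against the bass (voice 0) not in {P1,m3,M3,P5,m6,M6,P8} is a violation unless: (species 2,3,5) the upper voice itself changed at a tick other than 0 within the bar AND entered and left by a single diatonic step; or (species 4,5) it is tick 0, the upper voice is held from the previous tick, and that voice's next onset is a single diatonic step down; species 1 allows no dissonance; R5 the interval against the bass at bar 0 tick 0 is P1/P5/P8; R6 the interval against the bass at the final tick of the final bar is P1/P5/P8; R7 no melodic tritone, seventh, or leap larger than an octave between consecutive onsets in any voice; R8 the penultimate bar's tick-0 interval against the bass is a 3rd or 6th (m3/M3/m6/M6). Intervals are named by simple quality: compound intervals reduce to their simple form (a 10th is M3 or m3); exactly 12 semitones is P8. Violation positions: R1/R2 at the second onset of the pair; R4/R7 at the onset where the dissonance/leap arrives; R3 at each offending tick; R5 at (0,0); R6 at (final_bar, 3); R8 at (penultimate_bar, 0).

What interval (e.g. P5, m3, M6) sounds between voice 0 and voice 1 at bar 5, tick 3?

M6

voice 0=D3 voice 1=B3 -> M6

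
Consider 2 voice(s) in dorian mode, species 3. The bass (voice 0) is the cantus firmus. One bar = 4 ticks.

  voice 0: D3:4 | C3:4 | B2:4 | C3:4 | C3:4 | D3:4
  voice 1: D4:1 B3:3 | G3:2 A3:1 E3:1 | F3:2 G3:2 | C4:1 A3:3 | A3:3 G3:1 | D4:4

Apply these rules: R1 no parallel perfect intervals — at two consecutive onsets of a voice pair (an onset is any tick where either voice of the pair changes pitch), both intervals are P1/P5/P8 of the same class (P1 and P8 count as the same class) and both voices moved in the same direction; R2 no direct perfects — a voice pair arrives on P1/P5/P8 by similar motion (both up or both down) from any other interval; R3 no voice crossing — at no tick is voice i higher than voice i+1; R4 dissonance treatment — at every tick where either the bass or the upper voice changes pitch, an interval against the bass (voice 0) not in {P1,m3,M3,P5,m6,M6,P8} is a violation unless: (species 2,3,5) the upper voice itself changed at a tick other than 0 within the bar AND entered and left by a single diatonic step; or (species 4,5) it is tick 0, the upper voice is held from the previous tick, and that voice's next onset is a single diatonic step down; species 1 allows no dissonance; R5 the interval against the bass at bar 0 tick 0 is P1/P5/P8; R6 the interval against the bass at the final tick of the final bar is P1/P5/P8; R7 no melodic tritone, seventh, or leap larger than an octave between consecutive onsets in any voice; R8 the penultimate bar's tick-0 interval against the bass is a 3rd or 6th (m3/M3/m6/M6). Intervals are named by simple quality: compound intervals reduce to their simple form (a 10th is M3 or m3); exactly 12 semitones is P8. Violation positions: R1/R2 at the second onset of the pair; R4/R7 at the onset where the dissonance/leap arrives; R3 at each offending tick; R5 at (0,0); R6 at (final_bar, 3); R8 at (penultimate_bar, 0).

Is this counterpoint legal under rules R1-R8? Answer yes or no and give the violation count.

bar 0: v0=D3 v1=D4 (P8)
bar 1: v0=C3 v1=G3 (P5)
bar 2: v0=B2 v1=F3 (TT)
bar 3: v0=C3 v1=C4 (P8)
bar 4: v0=C3 v1=A3 (M6)
bar 5: v0=D3 v1=D4 (P8)
  R2 @ bar1.0: D3/B3 M6 -> C3/G3 P5 similar
  R4 @ bar2.0: B2/F3 TT untreated
  R2 @ bar3.0: B2/G3 m6 -> C3/C4 P8 similar
  R2 @ bar5.0: C3/G3 P5 -> D3/D4 P8 similar

No (4 violations)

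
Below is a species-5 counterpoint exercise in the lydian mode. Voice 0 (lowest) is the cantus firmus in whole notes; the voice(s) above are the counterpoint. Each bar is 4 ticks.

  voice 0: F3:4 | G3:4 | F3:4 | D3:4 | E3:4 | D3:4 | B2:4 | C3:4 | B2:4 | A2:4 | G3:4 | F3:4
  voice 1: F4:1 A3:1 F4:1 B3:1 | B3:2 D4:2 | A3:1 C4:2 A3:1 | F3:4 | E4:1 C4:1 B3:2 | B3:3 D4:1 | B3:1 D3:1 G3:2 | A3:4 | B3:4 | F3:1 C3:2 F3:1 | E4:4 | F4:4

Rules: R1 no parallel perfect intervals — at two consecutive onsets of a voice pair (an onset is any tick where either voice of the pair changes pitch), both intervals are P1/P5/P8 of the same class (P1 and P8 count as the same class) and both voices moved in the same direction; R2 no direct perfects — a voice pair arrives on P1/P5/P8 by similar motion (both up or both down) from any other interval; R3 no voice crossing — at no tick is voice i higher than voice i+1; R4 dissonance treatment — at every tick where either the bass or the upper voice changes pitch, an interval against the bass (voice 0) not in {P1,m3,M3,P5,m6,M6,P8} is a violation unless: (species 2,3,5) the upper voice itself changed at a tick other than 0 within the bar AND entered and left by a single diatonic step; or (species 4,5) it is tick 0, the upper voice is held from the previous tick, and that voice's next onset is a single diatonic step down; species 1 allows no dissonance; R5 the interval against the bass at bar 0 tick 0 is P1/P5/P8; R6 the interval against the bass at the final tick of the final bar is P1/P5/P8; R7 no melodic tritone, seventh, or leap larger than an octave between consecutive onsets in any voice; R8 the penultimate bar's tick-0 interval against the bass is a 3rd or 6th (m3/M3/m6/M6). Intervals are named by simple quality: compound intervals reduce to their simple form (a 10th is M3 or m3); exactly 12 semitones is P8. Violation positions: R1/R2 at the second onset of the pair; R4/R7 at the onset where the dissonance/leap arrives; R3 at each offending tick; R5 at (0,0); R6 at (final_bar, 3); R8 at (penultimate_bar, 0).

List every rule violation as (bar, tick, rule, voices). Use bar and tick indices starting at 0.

(0, 3, R4, (0, 1))
(0, 3, R7, (1,))
(4, 0, R2, (0, 1))
(4, 0, R7, (1,))
(6, 0, R1, (0, 1))
(9, 0, R7, (1,))
(10, 0, R7, (0,))
(10, 0, R7, (1,))

bar 0: v0=F3 v1=F4 downbeat P8
bar 1: v0=G3 v1=B3 downbeat M3
bar 2: v0=F3 v1=A3 downbeat M3
bar 3: v0=D3 v1=F3 downbeat m3
bar 4: v0=E3 v1=E4 downbeat P8
bar 5: v0=D3 v1=B3 downbeat M6
bar 6: v0=B2 v1=B3 downbeat P8
bar 7: v0=C3 v1=A3 downbeat M6
bar 8: v0=B2 v1=B3 downbeat P8
bar 9: v0=A2 v1=F3 downbeat m6
bar 10: v0=G3 v1=E4 downbeat M6
bar 11: v0=F3 v1=F4 downbeat P8
  -> R4 @ bar 0 tick 3 v(0, 1): F3/B3 TT untreated
  -> R7 @ bar 0 tick 3 v(1,): F4->B3 leap 6st
  -> R2 @ bar 4 tick 0 v(0, 1): D3/F3 m3 -> E3/E4 P8 similar
  -> R7 @ bar 4 tick 0 v(1,): F3->E4 leap 11st
  -> R1 @ bar 6 tick 0 v(0, 1): D3/D4 P8 -> B2/B3 P8 similar
  -> R7 @ bar 9 tick 0 v(1,): B3->F3 leap 6st
  -> R7 @ bar 10 tick 0 v(0,): A2->G3 leap 10st
  -> R7 @ bar 10 tick 0 v(1,): F3->E4 leap 11st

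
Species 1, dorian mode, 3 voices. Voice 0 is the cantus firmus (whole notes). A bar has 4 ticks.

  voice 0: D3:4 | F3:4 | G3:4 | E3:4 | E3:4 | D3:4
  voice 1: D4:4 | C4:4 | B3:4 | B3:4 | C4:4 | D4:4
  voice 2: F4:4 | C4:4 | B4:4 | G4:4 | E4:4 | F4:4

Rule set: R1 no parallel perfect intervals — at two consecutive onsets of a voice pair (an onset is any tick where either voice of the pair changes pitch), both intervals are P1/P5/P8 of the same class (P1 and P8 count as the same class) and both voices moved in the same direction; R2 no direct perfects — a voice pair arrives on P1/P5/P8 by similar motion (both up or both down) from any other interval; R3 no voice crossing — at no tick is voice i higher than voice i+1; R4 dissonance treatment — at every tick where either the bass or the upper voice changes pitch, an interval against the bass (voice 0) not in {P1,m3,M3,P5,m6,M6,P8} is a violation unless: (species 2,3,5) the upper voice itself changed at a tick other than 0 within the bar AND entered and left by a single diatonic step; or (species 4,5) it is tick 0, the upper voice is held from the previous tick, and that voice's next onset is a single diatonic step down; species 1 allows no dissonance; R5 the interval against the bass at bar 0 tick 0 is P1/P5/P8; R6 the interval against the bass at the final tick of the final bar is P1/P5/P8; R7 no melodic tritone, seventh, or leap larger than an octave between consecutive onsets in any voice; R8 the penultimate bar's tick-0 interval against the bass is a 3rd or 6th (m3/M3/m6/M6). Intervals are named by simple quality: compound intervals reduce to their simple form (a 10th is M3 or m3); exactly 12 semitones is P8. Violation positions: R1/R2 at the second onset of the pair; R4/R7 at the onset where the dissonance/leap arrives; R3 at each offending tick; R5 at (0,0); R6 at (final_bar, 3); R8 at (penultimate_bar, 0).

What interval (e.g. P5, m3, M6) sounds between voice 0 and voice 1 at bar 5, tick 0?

P8

voice 0=D3 voice 1=D4 -> P8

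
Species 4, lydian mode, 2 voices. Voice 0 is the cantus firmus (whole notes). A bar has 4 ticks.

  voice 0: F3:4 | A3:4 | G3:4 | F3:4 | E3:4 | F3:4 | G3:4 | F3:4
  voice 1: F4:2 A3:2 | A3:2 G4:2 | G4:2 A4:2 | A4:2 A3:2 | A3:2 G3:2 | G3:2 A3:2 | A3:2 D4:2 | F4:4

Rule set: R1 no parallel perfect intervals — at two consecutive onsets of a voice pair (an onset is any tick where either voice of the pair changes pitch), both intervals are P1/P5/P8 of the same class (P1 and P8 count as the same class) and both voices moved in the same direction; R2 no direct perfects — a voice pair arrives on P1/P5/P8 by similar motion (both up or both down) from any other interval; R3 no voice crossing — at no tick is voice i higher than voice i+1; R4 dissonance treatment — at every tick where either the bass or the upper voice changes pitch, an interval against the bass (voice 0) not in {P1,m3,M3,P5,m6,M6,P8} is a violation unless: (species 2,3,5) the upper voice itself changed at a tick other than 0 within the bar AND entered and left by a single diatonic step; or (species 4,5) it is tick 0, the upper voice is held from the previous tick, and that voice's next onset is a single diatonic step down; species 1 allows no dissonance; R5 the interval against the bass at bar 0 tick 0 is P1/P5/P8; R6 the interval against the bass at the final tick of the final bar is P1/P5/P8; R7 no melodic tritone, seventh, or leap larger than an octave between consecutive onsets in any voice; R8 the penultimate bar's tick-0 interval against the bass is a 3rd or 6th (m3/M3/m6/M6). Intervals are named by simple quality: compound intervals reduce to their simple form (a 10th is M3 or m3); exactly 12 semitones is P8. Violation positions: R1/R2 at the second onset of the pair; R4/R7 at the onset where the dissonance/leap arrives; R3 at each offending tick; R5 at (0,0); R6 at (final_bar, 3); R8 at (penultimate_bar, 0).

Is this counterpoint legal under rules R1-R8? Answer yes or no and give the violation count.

bar 0: v0=F3 v1=F4 (P8)
bar 1: v0=A3 v1=A3 (P1)
bar 2: v0=G3 v1=G4 (P8)
bar 3: v0=F3 v1=A4 (M3)
bar 4: v0=E3 v1=A3 (P4)
bar 5: v0=F3 v1=G3 (M2)
bar 6: v0=G3 v1=A3 (M2)
bar 7: v0=F3 v1=F4 (P8)
  R4 @ bar1.2: A3/G4 m7 untreated
  R7 @ bar1.2: A3->G4 leap 10st
  R4 @ bar2.2: G3/A4 M2 untreated
  R4 @ bar5.0: F3/G3 M2 untreated
  R4 @ bar6.0: G3/A3 M2 untreated
  R8 @ bar6.0: penult M2 not 3rd/6th

No (6 violations)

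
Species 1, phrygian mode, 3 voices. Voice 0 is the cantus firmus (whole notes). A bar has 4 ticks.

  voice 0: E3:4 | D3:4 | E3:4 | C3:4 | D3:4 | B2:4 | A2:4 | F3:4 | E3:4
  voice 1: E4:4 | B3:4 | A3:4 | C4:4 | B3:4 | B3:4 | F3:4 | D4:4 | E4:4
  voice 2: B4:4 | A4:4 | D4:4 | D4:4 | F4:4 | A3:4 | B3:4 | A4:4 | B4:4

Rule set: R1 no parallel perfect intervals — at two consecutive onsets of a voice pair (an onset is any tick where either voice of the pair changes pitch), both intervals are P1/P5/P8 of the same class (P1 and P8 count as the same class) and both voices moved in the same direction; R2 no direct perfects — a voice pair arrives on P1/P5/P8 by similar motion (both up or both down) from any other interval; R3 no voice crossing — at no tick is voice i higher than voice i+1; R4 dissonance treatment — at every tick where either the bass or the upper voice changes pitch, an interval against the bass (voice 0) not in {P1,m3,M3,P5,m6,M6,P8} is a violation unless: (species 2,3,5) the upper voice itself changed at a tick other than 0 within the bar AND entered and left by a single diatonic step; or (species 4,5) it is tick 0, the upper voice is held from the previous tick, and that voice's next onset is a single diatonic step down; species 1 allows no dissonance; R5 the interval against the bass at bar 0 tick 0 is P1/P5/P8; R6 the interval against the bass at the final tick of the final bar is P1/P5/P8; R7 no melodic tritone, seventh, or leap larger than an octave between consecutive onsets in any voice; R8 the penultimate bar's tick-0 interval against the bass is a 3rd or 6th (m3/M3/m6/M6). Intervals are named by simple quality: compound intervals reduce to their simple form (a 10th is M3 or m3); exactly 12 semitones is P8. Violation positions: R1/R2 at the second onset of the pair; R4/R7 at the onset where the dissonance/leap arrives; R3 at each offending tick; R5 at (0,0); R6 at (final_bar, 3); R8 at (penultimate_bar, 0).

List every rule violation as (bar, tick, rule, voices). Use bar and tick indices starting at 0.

(1, 0, R1, (0, 2))
(2, 0, R4, (0, 1))
(2, 0, R4, (0, 2))
(3, 0, R4, (0, 2))
(5, 0, R3, (1, 2))
(5, 0, R4, (0, 2))
(5, 1, R3, (1, 2))
(5, 2, R3, (1, 2))
(5, 3, R3, (1, 2))
(6, 0, R4, (0, 2))
(6, 0, R7, (1,))
(7, 0, R2, (1, 2))
(7, 0, R7, (2,))
(8, 0, R1, (1, 2))

bar 0: v0=E3 v1=E4 v2=B4 downbeat P5
bar 1: v0=D3 v1=B3 v2=A4 downbeat P5
bar 2: v0=E3 v1=A3 v2=D4 downbeat m7
bar 3: v0=C3 v1=C4 v2=D4 downbeat M2
bar 4: v0=D3 v1=B3 v2=F4 downbeat m3
bar 5: v0=B2 v1=B3 v2=A3 downbeat m7
bar 6: v0=A2 v1=F3 v2=B3 downbeat M2
bar 7: v0=F3 v1=D4 v2=A4 downbeat M3
bar 8: v0=E3 v1=E4 v2=B4 downbeat P5
  -> R1 @ bar 1 tick 0 v(0, 2): E3/B4 P5 -> D3/A4 P5 similar
  -> R4 @ bar 2 tick 0 v(0, 1): E3/A3 P4 untreated
  -> R4 @ bar 2 tick 0 v(0, 2): E3/D4 m7 untreated
  -> R4 @ bar 3 tick 0 v(0, 2): C3/D4 M2 untreated
  -> R3 @ bar 5 tick 0 v(1, 2): B3 above A3
  -> R4 @ bar 5 tick 0 v(0, 2): B2/A3 m7 untreated
  -> R3 @ bar 5 tick 1 v(1, 2): B3 above A3
  -> R3 @ bar 5 tick 2 v(1, 2): B3 above A3
  -> R3 @ bar 5 tick 3 v(1, 2): B3 above A3
  -> R4 @ bar 6 tick 0 v(0, 2): A2/B3 M2 untreated
  -> R7 @ bar 6 tick 0 v(1,): B3->F3 leap 6st
  -> R2 @ bar 7 tick 0 v(1, 2): F3/B3 TT -> D4/A4 P5 similar
  -> R7 @ bar 7 tick 0 v(2,): B3->A4 leap 10st
  -> R1 @ bar 8 tick 0 v(1, 2): D4/A4 P5 -> E4/B4 P5 similar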